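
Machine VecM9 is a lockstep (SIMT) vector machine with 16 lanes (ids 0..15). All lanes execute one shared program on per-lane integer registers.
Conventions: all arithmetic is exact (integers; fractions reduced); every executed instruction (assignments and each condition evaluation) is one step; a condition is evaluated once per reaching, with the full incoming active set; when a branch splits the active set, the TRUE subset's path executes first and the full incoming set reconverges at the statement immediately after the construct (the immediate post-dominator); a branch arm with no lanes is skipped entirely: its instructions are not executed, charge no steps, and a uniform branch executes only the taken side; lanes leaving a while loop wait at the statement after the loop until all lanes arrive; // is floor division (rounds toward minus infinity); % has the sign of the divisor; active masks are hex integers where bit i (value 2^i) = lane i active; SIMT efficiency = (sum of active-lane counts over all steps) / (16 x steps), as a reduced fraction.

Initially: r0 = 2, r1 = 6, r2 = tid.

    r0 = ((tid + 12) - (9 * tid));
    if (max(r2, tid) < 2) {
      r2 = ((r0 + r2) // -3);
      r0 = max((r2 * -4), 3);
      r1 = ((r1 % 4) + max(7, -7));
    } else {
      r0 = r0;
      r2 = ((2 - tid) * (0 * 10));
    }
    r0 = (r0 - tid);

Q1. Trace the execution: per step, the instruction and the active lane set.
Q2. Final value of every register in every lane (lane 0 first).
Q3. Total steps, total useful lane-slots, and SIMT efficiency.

step 0: r0 <- ((tid + 12) - (9 * tid)) 0xffff
step 1: eval (max(r2, tid) < 2)      0xffff
step 2: r2 <- ((r0 + r2) // -3)      0x0003
step 3: r0 <- max((r2 * -4), 3)      0x0003
step 4: r1 <- ((r1 % 4) + max(7, -7)) 0x0003
step 5: r0 <- r0                     0xfffc
step 6: r2 <- ((2 - tid) * (0 * 10)) 0xfffc
step 7: r0 <- (r0 - tid)             0xffff

Answer: 8 steps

r0: 16,7,-6,-15,-24,-33,-42,-51,-60,-69,-78,-87,-96,-105,-114,-123
r1: 9,9,6,6,6,6,6,6,6,6,6,6,6,6,6,6
r2: -4,-2,0,0,0,0,0,0,0,0,0,0,0,0,0,0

steps = 8; useful = 82; efficiency = 82/128 = 41/64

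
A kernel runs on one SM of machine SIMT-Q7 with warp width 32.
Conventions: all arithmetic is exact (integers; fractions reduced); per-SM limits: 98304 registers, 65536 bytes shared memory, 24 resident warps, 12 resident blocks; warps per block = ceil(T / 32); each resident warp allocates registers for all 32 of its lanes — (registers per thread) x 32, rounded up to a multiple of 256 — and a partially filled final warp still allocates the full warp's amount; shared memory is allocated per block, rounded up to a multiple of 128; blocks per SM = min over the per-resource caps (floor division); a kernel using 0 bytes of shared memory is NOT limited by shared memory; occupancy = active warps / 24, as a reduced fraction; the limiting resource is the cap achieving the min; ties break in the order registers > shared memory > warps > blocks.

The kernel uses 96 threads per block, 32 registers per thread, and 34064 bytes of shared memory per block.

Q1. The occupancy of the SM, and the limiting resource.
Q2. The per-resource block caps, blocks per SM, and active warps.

Answer: occupancy 1/8, limited by shared memory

registers: 32 blocks
shared memory: 1 block
warps: 8 blocks
blocks: 12 blocks

Answer: 1 block, 3 active warps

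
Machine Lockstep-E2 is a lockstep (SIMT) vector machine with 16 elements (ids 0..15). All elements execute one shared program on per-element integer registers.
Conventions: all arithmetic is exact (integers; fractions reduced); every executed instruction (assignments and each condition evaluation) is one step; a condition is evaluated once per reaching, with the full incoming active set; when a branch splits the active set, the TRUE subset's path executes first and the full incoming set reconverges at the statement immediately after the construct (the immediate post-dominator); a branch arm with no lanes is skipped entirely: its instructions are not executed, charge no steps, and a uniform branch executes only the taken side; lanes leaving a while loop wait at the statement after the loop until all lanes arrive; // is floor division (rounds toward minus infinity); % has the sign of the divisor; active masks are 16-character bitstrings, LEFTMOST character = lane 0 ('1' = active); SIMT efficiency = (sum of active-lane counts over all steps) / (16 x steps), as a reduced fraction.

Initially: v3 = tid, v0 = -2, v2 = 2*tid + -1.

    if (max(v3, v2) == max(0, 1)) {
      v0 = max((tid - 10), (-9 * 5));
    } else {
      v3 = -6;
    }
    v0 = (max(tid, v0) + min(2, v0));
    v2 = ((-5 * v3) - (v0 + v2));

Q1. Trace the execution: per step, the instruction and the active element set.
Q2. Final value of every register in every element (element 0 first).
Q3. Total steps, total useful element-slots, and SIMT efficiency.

step 0: eval (max(v3, v2) == max(0, 1)) 1111111111111111
step 1: v0 <- max((tid - 10), (-9 * 5)) 0100000000000000
step 2: v3 <- -6                     1011111111111111
step 3: v0 <- (max(tid, v0) + min(2, v0)) 1111111111111111
step 4: v2 <- ((-5 * v3) - (v0 + v2)) 1111111111111111

Answer: 5 steps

v3: -6,1,-6,-6,-6,-6,-6,-6,-6,-6,-6,-6,-6,-6,-6,-6
v0: -2,-8,0,1,2,3,4,5,6,7,8,9,10,11,12,13
v2: 33,2,27,24,21,18,15,12,9,6,3,0,-3,-6,-9,-12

steps = 5; useful = 64; efficiency = 64/80 = 4/5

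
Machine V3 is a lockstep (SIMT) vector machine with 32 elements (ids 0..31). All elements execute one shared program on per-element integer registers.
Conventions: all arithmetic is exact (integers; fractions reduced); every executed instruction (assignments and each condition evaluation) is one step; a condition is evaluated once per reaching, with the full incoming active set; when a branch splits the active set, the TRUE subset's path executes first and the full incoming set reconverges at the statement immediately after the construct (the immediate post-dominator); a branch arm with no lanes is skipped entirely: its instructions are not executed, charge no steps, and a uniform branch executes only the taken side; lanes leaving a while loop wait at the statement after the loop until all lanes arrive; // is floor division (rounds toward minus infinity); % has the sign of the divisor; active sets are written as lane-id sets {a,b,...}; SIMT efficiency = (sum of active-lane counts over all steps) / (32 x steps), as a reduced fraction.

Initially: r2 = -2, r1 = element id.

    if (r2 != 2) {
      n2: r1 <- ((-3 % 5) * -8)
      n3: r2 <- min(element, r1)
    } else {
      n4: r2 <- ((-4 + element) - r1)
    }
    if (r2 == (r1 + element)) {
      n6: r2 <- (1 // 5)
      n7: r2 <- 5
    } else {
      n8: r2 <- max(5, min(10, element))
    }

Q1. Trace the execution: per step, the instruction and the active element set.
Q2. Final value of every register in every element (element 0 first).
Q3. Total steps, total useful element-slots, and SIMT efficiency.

step 0: eval (r2 != 2)               {0,1,2,3,4,5,6,7,8,9,10,11,12,13,14,15,16,17,18,19,20,21,22,23,24,25,26,27,28,29,30,31}
step 1: r1 <- ((-3 % 5) * -8)        {0,1,2,3,4,5,6,7,8,9,10,11,12,13,14,15,16,17,18,19,20,21,22,23,24,25,26,27,28,29,30,31}
step 2: r2 <- min(element, r1)       {0,1,2,3,4,5,6,7,8,9,10,11,12,13,14,15,16,17,18,19,20,21,22,23,24,25,26,27,28,29,30,31}
step 3: eval (r2 == (r1 + element))  {0,1,2,3,4,5,6,7,8,9,10,11,12,13,14,15,16,17,18,19,20,21,22,23,24,25,26,27,28,29,30,31}
step 4: r2 <- (1 // 5)               {0}
step 5: r2 <- 5                      {0}
step 6: r2 <- max(5, min(10, element)) {1,2,3,4,5,6,7,8,9,10,11,12,13,14,15,16,17,18,19,20,21,22,23,24,25,26,27,28,29,30,31}

Answer: 7 steps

r2: 5,5,5,5,5,5,6,7,8,9,10,10,10,10,10,10,10,10,10,10,10,10,10,10,10,10,10,10,10,10,10,10
r1: -16,-16,-16,-16,-16,-16,-16,-16,-16,-16,-16,-16,-16,-16,-16,-16,-16,-16,-16,-16,-16,-16,-16,-16,-16,-16,-16,-16,-16,-16,-16,-16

steps = 7; useful = 161; efficiency = 161/224 = 23/32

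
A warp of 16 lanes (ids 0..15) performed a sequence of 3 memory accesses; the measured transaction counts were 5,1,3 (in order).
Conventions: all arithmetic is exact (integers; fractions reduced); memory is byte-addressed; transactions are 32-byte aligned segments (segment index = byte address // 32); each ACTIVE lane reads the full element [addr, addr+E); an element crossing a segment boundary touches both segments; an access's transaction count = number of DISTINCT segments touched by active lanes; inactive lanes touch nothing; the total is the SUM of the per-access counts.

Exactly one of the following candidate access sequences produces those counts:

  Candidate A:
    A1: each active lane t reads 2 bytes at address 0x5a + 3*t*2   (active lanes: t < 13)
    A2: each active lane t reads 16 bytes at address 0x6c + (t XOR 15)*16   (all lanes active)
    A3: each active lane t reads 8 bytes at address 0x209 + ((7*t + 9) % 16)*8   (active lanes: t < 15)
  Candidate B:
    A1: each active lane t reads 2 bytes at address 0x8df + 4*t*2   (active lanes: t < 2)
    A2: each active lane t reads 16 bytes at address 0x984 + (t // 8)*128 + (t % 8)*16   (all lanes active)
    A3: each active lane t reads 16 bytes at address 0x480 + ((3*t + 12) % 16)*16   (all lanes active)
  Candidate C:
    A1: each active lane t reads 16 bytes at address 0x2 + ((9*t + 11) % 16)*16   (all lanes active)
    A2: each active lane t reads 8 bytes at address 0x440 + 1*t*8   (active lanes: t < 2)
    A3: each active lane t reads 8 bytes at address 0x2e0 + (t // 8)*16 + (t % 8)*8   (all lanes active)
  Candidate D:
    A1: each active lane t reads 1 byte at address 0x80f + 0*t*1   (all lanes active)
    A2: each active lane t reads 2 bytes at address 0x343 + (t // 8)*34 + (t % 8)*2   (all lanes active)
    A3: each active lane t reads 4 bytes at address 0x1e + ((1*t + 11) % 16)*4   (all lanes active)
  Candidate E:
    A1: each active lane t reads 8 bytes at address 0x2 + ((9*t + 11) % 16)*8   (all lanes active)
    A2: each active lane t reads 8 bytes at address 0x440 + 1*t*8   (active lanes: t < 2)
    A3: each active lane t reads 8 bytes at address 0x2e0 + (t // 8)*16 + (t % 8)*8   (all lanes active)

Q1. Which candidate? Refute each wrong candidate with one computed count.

A: A1 gives 4 transactions, not 5
B: A1 gives 2 transactions, not 5
C: A1 gives 9 transactions, not 5
D: A1 gives 1 transaction, not 5
E: all counts match (5,1,3)

Answer: E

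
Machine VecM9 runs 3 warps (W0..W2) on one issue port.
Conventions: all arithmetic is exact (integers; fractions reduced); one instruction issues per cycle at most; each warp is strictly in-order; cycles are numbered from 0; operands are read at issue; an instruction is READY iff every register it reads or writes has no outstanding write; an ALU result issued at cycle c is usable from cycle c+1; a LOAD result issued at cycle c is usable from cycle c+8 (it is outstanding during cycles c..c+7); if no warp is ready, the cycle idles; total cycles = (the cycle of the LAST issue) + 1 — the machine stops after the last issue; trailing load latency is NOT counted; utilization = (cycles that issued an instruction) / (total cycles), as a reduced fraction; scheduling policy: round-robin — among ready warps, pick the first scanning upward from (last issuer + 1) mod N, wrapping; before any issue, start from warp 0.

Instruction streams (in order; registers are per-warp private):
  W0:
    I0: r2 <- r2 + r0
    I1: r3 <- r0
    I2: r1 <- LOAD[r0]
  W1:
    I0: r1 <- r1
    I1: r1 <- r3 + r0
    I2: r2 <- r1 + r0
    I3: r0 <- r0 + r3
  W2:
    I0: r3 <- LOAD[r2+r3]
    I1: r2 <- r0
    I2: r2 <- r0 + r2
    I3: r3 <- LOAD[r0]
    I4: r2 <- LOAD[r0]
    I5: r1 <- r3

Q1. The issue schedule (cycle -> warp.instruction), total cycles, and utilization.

cycle 0: W0.I0
cycle 1: W1.I0
cycle 2: W2.I0
cycle 3: W0.I1
cycle 4: W1.I1
cycle 5: W2.I1
cycle 6: W0.I2
cycle 7: W1.I2
cycle 8: W2.I2
cycle 9: W1.I3
cycle 10: W2.I3
cycle 11: W2.I4
cycle 12: idle
cycle 13: idle
cycle 14: idle
cycle 15: idle
cycle 16: idle
cycle 17: idle
cycle 18: W2.I5

Answer: 19 cycles, utilization 13/19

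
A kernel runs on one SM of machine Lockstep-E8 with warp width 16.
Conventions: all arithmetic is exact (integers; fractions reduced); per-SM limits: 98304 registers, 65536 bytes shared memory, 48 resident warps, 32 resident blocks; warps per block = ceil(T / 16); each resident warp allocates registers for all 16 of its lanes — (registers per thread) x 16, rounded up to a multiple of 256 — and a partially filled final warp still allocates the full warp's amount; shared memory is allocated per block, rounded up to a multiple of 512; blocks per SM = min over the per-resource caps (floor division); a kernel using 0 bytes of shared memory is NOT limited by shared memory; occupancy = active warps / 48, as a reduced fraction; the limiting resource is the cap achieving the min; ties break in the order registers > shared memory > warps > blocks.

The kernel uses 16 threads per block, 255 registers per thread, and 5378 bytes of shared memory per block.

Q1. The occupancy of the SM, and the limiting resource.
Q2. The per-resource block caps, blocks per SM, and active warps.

Answer: occupancy 11/48, limited by shared memory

registers: 24 blocks
shared memory: 11 blocks
warps: 48 blocks
blocks: 32 blocks

Answer: 11 blocks, 11 active warps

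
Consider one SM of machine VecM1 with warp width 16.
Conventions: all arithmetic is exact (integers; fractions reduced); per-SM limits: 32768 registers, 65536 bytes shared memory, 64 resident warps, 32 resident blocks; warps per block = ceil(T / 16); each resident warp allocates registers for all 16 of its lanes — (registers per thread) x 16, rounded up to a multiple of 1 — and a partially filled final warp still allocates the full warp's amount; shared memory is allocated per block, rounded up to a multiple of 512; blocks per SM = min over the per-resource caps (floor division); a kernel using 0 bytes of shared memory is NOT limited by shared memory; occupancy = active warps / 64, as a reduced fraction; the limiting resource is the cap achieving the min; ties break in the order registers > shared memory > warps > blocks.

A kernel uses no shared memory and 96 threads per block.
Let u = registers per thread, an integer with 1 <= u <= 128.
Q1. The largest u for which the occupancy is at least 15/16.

Answer: u = 34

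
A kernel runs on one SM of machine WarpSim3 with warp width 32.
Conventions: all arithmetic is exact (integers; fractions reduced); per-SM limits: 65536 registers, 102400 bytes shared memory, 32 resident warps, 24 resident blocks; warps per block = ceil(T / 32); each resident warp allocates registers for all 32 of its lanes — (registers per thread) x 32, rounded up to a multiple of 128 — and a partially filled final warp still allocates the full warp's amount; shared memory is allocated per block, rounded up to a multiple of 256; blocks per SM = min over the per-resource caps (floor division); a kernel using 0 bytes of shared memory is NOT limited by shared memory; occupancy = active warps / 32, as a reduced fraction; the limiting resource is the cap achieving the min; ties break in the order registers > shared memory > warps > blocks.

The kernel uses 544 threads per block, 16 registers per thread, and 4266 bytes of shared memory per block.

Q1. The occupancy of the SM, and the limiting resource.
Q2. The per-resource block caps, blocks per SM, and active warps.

Answer: occupancy 17/32, limited by warps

registers: 7 blocks
shared memory: 23 blocks
warps: 1 block
blocks: 24 blocks

Answer: 1 block, 17 active warps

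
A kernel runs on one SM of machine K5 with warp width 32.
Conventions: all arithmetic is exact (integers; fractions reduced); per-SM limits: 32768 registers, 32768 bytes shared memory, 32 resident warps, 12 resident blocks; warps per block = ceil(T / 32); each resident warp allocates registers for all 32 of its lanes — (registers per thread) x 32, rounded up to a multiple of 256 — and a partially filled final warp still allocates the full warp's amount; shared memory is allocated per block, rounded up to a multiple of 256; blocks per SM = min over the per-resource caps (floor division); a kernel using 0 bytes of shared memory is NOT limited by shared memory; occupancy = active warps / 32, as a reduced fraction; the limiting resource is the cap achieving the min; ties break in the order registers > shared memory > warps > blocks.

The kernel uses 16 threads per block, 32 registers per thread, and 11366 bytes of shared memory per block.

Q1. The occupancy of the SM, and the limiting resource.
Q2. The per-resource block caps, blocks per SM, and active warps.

Answer: occupancy 1/16, limited by shared memory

registers: 32 blocks
shared memory: 2 blocks
warps: 32 blocks
blocks: 12 blocks

Answer: 2 blocks, 2 active warps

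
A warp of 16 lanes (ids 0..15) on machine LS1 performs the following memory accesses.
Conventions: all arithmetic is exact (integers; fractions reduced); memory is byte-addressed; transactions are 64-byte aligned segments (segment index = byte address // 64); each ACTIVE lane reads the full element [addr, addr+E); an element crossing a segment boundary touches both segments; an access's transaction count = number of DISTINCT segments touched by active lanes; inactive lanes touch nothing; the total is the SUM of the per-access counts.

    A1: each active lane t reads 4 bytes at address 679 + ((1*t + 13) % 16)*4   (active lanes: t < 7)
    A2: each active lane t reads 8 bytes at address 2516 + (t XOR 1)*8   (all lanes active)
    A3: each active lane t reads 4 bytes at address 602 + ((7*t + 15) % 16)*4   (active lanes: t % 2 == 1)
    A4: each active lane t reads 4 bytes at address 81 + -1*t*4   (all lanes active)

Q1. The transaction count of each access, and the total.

A1: 2 transactions
A2: 3 transactions
A3: 2 transactions
A4: 2 transactions

Answer: 2,3,2,2; total 9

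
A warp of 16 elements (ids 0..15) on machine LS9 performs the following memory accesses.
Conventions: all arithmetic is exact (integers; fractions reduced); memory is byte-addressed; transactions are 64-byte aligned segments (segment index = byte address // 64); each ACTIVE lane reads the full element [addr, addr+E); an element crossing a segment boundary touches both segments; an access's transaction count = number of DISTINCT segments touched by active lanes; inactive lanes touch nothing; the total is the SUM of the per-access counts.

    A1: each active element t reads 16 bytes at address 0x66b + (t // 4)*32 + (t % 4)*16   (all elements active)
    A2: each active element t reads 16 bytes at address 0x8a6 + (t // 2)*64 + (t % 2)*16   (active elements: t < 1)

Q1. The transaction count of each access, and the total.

A1: 4 transactions
A2: 1 transaction

Answer: 4,1; total 5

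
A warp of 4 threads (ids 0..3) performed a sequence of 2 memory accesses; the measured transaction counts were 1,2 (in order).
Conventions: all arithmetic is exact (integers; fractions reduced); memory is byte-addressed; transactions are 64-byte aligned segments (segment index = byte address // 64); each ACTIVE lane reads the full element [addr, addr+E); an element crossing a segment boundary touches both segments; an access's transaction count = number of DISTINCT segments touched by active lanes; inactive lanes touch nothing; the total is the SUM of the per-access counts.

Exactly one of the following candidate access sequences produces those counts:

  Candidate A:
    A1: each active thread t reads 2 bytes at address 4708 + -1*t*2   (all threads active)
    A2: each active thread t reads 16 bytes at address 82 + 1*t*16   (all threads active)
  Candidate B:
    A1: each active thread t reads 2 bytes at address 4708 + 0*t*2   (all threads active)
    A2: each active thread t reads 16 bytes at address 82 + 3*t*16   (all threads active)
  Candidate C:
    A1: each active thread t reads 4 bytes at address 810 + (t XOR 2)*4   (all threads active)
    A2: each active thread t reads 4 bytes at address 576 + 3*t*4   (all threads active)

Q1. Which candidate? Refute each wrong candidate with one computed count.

B: A2 gives 3 transactions, not 2
C: A2 gives 1 transaction, not 2
A: all counts match (1,2)

Answer: A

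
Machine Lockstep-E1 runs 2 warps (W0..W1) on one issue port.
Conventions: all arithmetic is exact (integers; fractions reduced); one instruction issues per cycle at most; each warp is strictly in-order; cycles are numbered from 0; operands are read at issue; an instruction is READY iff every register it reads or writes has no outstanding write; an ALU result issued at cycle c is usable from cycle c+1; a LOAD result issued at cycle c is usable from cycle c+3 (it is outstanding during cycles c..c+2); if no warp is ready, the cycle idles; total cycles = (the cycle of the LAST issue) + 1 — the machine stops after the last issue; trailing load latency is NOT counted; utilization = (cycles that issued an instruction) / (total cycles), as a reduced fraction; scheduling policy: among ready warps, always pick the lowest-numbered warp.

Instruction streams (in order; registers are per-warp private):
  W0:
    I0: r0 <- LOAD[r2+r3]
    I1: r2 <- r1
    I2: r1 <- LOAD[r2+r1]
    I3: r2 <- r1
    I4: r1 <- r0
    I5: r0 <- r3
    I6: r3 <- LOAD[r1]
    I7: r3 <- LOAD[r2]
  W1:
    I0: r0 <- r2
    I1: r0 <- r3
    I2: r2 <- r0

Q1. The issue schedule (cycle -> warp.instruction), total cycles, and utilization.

cycle 0: W0.I0
cycle 1: W0.I1
cycle 2: W0.I2
cycle 3: W1.I0
cycle 4: W1.I1
cycle 5: W0.I3
cycle 6: W0.I4
cycle 7: W0.I5
cycle 8: W0.I6
cycle 9: W1.I2
cycle 10: idle
cycle 11: W0.I7

Answer: 12 cycles, utilization 11/12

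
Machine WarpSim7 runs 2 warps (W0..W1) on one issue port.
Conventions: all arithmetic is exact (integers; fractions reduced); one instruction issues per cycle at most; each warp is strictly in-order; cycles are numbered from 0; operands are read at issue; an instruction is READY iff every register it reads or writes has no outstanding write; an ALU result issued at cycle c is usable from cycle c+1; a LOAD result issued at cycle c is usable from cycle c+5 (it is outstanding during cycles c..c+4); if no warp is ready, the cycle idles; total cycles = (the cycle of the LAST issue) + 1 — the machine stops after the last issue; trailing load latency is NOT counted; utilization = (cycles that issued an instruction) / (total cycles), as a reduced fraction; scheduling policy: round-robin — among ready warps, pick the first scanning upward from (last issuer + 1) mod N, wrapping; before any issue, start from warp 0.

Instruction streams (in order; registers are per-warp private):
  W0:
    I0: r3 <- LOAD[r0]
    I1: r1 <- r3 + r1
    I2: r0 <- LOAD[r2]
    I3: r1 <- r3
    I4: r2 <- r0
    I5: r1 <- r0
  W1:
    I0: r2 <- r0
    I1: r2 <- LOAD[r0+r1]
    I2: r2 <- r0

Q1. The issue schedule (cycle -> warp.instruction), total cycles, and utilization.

cycle 0: W0.I0
cycle 1: W1.I0
cycle 2: W1.I1
cycle 3: idle
cycle 4: idle
cycle 5: W0.I1
cycle 6: W0.I2
cycle 7: W1.I2
cycle 8: W0.I3
cycle 9: idle
cycle 10: idle
cycle 11: W0.I4
cycle 12: W0.I5

Answer: 13 cycles, utilization 9/13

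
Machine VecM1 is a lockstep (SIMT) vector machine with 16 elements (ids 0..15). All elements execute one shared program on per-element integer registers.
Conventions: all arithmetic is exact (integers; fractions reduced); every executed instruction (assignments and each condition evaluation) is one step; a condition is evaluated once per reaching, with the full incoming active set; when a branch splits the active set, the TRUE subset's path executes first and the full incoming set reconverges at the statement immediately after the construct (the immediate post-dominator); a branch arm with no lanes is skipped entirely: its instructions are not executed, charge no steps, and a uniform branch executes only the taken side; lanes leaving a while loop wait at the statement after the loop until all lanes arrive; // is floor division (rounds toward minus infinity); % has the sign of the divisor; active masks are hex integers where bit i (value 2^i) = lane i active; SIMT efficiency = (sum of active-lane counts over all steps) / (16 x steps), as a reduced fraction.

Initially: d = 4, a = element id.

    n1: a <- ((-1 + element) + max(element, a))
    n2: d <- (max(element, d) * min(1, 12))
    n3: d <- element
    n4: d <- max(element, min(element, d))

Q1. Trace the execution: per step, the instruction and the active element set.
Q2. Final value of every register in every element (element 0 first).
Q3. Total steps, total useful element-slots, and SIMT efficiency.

step 0: a <- ((-1 + element) + max(element, a)) 0xffff
step 1: d <- (max(element, d) * min(1, 12)) 0xffff
step 2: d <- element                 0xffff
step 3: d <- max(element, min(element, d)) 0xffff

Answer: 4 steps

d: 0,1,2,3,4,5,6,7,8,9,10,11,12,13,14,15
a: -1,1,3,5,7,9,11,13,15,17,19,21,23,25,27,29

steps = 4; useful = 64; efficiency = 64/64 = 1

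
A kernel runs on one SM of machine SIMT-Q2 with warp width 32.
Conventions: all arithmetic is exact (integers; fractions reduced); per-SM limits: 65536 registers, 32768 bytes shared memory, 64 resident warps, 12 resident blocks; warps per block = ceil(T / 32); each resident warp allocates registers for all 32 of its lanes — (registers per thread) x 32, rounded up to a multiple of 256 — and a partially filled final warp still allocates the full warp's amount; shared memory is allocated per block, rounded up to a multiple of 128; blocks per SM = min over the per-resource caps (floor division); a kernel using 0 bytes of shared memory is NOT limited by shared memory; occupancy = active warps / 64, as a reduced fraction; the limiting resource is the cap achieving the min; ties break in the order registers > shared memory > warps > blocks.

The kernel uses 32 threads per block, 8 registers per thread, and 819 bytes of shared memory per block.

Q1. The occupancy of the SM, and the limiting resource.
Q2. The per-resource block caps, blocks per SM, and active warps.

Answer: occupancy 3/16, limited by blocks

registers: 256 blocks
shared memory: 36 blocks
warps: 64 blocks
blocks: 12 blocks

Answer: 12 blocks, 12 active warps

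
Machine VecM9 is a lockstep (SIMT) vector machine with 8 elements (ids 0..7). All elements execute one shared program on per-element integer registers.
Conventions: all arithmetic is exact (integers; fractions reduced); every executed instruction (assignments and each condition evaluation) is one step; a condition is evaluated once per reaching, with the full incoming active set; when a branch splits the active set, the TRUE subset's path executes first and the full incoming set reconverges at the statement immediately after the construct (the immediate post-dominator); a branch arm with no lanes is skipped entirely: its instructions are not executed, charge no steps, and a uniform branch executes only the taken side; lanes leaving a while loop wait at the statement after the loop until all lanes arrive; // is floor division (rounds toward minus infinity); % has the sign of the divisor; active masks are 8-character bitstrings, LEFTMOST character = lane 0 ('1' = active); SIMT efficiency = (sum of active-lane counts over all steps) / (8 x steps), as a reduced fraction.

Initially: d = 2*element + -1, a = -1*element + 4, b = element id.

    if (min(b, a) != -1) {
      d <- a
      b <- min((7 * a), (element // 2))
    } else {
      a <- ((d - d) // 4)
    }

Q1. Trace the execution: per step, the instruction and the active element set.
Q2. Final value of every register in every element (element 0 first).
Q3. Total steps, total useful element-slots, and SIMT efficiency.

step 0: eval (min(b, a) != -1)       11111111
step 1: d <- a                       11111011
step 2: b <- min((7 * a), (element // 2)) 11111011
step 3: a <- ((d - d) // 4)          00000100

Answer: 4 steps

d: 4,3,2,1,0,9,-2,-3
a: 4,3,2,1,0,0,-2,-3
b: 0,0,1,1,0,5,-14,-21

steps = 4; useful = 23; efficiency = 23/32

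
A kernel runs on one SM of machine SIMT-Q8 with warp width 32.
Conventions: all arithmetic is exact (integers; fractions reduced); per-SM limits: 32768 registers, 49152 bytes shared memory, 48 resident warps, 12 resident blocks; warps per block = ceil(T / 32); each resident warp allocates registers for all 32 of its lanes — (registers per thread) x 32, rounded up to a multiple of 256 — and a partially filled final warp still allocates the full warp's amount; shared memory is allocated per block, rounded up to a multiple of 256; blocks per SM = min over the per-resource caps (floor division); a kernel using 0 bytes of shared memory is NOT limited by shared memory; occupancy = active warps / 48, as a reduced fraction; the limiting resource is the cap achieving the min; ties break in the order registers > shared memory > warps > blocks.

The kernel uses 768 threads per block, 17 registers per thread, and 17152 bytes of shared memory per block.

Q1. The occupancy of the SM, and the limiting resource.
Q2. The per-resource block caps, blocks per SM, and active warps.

Answer: occupancy 1/2, limited by registers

registers: 1 block
shared memory: 2 blocks
warps: 2 blocks
blocks: 12 blocks

Answer: 1 block, 24 active warps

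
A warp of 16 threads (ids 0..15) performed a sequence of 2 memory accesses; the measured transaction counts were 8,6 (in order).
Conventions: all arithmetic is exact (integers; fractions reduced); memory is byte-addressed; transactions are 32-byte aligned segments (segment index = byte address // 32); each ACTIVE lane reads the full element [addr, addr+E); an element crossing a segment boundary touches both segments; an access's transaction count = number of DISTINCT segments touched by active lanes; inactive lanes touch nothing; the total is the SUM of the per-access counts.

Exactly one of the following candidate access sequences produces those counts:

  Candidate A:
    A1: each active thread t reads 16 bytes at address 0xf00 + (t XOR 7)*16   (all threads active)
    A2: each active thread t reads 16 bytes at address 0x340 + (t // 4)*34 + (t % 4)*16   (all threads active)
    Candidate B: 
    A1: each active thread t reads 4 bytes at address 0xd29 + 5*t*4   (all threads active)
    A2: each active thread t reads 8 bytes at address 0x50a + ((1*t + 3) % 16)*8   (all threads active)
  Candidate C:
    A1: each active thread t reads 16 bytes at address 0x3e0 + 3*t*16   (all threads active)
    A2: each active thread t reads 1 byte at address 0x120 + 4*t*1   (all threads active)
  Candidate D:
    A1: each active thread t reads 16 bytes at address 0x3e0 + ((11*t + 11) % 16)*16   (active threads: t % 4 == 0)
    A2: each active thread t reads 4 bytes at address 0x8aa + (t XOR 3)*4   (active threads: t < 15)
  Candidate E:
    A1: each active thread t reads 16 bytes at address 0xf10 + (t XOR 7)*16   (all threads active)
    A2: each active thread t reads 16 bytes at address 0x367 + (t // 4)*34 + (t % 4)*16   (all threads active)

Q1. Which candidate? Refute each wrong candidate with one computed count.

B: A1 gives 10 transactions, not 8
C: A1 gives 16 transactions, not 8
D: A1 gives 4 transactions, not 8
E: A1 gives 9 transactions, not 8
A: all counts match (8,6)

Answer: A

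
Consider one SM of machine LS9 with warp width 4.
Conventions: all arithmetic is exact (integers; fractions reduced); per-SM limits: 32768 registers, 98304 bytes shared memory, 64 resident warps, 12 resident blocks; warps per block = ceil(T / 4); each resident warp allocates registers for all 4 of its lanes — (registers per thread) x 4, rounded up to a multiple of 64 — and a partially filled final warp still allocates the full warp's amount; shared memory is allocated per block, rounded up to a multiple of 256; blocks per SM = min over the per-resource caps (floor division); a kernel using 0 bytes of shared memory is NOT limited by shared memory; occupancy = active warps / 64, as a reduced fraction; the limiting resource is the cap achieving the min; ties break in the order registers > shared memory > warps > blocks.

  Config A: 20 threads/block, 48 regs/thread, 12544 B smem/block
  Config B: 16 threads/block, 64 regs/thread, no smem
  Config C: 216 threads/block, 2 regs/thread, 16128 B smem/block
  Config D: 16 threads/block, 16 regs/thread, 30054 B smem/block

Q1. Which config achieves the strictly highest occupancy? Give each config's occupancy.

occupancies: A 35/64, B 3/4, C 27/32, D 3/16

Answer: C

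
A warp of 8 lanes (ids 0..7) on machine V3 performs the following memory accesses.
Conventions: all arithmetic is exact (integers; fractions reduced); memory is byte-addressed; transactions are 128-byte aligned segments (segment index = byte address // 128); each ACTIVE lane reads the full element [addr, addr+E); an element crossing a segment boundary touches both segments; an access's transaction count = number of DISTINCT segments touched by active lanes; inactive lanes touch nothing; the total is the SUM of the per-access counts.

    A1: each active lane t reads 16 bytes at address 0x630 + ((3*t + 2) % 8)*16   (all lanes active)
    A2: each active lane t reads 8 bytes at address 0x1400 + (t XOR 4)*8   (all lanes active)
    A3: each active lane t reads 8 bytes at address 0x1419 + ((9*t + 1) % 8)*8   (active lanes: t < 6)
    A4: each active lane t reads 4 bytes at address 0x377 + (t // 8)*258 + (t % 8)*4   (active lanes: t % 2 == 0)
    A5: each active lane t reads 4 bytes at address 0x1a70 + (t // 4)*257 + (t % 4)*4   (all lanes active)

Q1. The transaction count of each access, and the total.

A1: 2 transactions
A2: 1 transaction
A3: 1 transaction
A4: 2 transactions
A5: 3 transactions

Answer: 2,1,1,2,3; total 9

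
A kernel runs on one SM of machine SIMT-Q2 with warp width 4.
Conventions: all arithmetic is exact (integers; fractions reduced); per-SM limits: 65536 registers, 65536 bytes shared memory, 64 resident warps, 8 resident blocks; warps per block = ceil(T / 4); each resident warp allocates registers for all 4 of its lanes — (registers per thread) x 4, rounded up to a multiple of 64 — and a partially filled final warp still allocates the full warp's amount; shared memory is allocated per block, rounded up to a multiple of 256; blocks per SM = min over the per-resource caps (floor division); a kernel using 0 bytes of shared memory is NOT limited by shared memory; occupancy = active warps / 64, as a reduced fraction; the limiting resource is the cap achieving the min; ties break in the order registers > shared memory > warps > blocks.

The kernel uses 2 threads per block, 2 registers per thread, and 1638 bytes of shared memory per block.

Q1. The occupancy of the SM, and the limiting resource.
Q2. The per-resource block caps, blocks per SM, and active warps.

Answer: occupancy 1/8, limited by blocks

registers: 1024 blocks
shared memory: 36 blocks
warps: 64 blocks
blocks: 8 blocks

Answer: 8 blocks, 8 active warps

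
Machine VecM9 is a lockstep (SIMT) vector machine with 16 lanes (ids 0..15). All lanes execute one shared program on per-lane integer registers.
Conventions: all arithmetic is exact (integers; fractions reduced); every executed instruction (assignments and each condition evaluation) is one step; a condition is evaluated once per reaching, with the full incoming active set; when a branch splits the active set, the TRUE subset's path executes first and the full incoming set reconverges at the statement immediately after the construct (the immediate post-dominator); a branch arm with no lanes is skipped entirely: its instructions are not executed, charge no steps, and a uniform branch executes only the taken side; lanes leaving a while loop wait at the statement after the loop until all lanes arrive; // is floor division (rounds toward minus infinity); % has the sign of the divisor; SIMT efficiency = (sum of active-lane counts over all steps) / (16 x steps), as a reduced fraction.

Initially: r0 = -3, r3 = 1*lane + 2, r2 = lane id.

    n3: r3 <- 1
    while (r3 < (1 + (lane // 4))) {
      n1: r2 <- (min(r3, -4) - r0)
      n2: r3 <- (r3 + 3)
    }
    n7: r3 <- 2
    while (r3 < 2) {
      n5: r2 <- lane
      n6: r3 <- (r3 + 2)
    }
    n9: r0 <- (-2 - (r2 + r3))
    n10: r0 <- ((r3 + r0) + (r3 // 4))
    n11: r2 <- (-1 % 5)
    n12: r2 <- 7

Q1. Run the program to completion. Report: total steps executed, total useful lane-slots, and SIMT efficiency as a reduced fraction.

Answer: 11 steps, 164 useful, 41/44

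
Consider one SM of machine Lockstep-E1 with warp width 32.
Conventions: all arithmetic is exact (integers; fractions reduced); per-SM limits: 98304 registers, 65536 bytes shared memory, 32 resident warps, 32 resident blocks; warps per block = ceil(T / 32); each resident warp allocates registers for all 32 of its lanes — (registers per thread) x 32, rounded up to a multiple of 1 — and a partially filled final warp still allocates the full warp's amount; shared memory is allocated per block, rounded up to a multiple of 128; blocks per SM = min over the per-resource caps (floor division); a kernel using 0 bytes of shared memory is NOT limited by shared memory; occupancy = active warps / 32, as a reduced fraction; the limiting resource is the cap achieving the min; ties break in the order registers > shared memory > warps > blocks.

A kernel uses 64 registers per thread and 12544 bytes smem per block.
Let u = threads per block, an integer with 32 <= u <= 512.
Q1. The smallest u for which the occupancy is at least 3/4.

Answer: u = 129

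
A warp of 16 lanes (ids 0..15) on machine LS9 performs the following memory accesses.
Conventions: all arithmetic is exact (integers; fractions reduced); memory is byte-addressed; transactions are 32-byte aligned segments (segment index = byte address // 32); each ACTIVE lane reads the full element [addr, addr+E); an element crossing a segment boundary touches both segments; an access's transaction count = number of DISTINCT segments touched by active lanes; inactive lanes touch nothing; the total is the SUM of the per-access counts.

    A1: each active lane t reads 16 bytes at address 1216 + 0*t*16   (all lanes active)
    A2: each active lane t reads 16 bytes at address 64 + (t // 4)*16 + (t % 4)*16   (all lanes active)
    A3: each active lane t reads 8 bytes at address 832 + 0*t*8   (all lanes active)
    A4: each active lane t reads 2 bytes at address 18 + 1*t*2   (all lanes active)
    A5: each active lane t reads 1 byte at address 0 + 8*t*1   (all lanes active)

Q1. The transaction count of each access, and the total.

A1: 1 transaction
A2: 4 transactions
A3: 1 transaction
A4: 2 transactions
A5: 4 transactions

Answer: 1,4,1,2,4; total 12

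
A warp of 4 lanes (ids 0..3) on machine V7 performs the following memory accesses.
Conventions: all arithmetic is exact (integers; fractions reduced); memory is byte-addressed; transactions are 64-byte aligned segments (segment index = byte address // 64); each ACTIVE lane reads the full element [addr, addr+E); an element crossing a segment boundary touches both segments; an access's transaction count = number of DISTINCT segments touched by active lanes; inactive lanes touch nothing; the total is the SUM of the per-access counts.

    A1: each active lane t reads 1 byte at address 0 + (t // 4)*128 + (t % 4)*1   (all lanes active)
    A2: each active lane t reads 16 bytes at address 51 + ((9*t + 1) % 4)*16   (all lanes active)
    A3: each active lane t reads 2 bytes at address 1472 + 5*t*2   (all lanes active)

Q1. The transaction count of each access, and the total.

A1: 1 transaction
A2: 2 transactions
A3: 1 transaction

Answer: 1,2,1; total 4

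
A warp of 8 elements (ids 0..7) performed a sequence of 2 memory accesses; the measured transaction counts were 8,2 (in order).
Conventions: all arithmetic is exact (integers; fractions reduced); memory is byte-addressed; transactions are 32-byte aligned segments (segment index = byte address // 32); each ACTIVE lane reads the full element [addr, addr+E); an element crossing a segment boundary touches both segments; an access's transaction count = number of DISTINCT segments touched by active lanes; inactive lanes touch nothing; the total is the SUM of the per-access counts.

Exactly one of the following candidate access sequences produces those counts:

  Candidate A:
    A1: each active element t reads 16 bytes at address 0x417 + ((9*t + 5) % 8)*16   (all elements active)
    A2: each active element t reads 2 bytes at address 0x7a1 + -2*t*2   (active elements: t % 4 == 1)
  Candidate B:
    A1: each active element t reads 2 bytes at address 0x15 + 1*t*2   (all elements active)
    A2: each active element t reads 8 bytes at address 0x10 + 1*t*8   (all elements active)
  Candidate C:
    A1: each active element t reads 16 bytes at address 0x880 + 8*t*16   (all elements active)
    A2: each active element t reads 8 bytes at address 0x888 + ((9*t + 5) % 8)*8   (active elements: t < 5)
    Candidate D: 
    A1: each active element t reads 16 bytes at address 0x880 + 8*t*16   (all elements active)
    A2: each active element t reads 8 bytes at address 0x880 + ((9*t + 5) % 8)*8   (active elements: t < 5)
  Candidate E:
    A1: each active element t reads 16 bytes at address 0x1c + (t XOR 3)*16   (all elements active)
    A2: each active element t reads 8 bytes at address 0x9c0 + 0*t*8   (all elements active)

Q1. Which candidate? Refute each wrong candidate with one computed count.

A: A1 gives 5 transactions, not 8
B: A1 gives 2 transactions, not 8
C: A2 gives 3 transactions, not 2
E: A1 gives 5 transactions, not 8
D: all counts match (8,2)

Answer: D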